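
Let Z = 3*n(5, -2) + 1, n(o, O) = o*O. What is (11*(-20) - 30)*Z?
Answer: 7250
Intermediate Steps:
n(o, O) = O*o
Z = -29 (Z = 3*(-2*5) + 1 = 3*(-10) + 1 = -30 + 1 = -29)
(11*(-20) - 30)*Z = (11*(-20) - 30)*(-29) = (-220 - 30)*(-29) = -250*(-29) = 7250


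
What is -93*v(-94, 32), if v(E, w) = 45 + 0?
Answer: -4185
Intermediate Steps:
v(E, w) = 45
-93*v(-94, 32) = -93*45 = -4185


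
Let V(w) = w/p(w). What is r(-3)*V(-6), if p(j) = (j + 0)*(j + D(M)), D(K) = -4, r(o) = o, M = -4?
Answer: 3/10 ≈ 0.30000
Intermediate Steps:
p(j) = j*(-4 + j) (p(j) = (j + 0)*(j - 4) = j*(-4 + j))
V(w) = 1/(-4 + w) (V(w) = w/((w*(-4 + w))) = w*(1/(w*(-4 + w))) = 1/(-4 + w))
r(-3)*V(-6) = -3/(-4 - 6) = -3/(-10) = -3*(-⅒) = 3/10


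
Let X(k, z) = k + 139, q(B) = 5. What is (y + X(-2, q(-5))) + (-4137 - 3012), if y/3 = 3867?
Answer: 4589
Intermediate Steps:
y = 11601 (y = 3*3867 = 11601)
X(k, z) = 139 + k
(y + X(-2, q(-5))) + (-4137 - 3012) = (11601 + (139 - 2)) + (-4137 - 3012) = (11601 + 137) - 7149 = 11738 - 7149 = 4589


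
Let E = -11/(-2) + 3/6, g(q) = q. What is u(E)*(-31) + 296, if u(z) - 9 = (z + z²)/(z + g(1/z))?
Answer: -7183/37 ≈ -194.14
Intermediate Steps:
E = 6 (E = -11*(-½) + 3*(⅙) = 11/2 + ½ = 6)
u(z) = 9 + (z + z²)/(z + 1/z)
u(E)*(-31) + 296 = ((9 + 6²*(10 + 6))/(1 + 6²))*(-31) + 296 = ((9 + 36*16)/(1 + 36))*(-31) + 296 = ((9 + 576)/37)*(-31) + 296 = ((1/37)*585)*(-31) + 296 = (585/37)*(-31) + 296 = -18135/37 + 296 = -7183/37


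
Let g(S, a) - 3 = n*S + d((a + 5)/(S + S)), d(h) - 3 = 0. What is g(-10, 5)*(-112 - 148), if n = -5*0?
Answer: -1560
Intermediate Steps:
d(h) = 3 (d(h) = 3 + 0 = 3)
n = 0
g(S, a) = 6 (g(S, a) = 3 + (0*S + 3) = 3 + (0 + 3) = 3 + 3 = 6)
g(-10, 5)*(-112 - 148) = 6*(-112 - 148) = 6*(-260) = -1560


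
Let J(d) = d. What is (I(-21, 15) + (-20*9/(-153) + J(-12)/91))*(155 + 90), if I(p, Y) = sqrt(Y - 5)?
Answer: 56560/221 + 245*sqrt(10) ≈ 1030.7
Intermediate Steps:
I(p, Y) = sqrt(-5 + Y)
(I(-21, 15) + (-20*9/(-153) + J(-12)/91))*(155 + 90) = (sqrt(-5 + 15) + (-20*9/(-153) - 12/91))*(155 + 90) = (sqrt(10) + (-180*(-1/153) - 12*1/91))*245 = (sqrt(10) + (20/17 - 12/91))*245 = (sqrt(10) + 1616/1547)*245 = (1616/1547 + sqrt(10))*245 = 56560/221 + 245*sqrt(10)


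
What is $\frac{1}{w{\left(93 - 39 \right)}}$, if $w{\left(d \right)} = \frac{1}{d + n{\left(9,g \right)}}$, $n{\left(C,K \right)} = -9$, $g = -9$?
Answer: $45$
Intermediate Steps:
$w{\left(d \right)} = \frac{1}{-9 + d}$ ($w{\left(d \right)} = \frac{1}{d - 9} = \frac{1}{-9 + d}$)
$\frac{1}{w{\left(93 - 39 \right)}} = \frac{1}{\frac{1}{-9 + \left(93 - 39\right)}} = \frac{1}{\frac{1}{-9 + 54}} = \frac{1}{\frac{1}{45}} = 45$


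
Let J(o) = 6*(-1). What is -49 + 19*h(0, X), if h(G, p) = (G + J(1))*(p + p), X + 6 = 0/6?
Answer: 1319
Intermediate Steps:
J(o) = -6
X = -6 (X = -6 + 0/6 = -6 + 0*(1/6) = -6 + 0 = -6)
h(G, p) = 2*p*(-6 + G) (h(G, p) = (G - 6)*(p + p) = (-6 + G)*(2*p) = 2*p*(-6 + G))
-49 + 19*h(0, X) = -49 + 19*(2*(-6)*(-6 + 0)) = -49 + 19*(2*(-6)*(-6)) = -49 + 19*72 = -49 + 1368 = 1319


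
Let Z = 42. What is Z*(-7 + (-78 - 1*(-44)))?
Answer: -1722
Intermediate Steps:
Z*(-7 + (-78 - 1*(-44))) = 42*(-7 + (-78 - 1*(-44))) = 42*(-7 + (-78 + 44)) = 42*(-7 - 34) = 42*(-41) = -1722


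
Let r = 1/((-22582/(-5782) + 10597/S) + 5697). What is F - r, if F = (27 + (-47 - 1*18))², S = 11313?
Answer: 38468936420543/26640540923 ≈ 1444.0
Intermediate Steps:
r = 4672269/26640540923 (r = 1/((-22582/(-5782) + 10597/11313) + 5697) = 1/((-22582*(-1/5782) + 10597*(1/11313)) + 5697) = 1/((1613/413 + 10597/11313) + 5697) = 1/(22624430/4672269 + 5697) = 1/(26640540923/4672269) = 4672269/26640540923 ≈ 0.00017538)
F = 1444 (F = (27 + (-47 - 18))² = (27 - 65)² = (-38)² = 1444)
F - r = 1444 - 1*4672269/26640540923 = 1444 - 4672269/26640540923 = 38468936420543/26640540923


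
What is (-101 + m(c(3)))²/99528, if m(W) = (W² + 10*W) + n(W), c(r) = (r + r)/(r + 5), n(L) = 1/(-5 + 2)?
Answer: 1822139/20846592 ≈ 0.087407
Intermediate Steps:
n(L) = -⅓ (n(L) = 1/(-3) = -⅓)
c(r) = 2*r/(5 + r) (c(r) = (2*r)/(5 + r) = 2*r/(5 + r))
m(W) = -⅓ + W² + 10*W (m(W) = (W² + 10*W) - ⅓ = -⅓ + W² + 10*W)
(-101 + m(c(3)))²/99528 = (-101 + (-⅓ + (2*3/(5 + 3))² + 10*(2*3/(5 + 3))))²/99528 = (-101 + (-⅓ + (2*3/8)² + 10*(2*3/8)))²*(1/99528) = (-101 + (-⅓ + (2*3*(⅛))² + 10*(2*3*(⅛))))²*(1/99528) = (-101 + (-⅓ + (¾)² + 10*(¾)))²*(1/99528) = (-101 + (-⅓ + 9/16 + 15/2))²*(1/99528) = (-101 + 371/48)²*(1/99528) = (-4477/48)²*(1/99528) = (20043529/2304)*(1/99528) = 1822139/20846592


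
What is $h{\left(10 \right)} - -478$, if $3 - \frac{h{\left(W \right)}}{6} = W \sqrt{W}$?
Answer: $496 - 60 \sqrt{10} \approx 306.26$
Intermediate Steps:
$h{\left(W \right)} = 18 - 6 W^{\frac{3}{2}}$ ($h{\left(W \right)} = 18 - 6 W \sqrt{W} = 18 - 6 W^{\frac{3}{2}}$)
$h{\left(10 \right)} - -478 = \left(18 - 6 \cdot 10^{\frac{3}{2}}\right) - -478 = \left(18 - 6 \cdot 10 \sqrt{10}\right) + 478 = \left(18 - 60 \sqrt{10}\right) + 478 = 496 - 60 \sqrt{10}$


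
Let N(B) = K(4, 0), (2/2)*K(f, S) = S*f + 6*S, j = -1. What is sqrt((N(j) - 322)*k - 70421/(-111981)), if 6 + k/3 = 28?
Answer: I*sqrt(266486761345971)/111981 ≈ 145.78*I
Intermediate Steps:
k = 66 (k = -18 + 3*28 = -18 + 84 = 66)
K(f, S) = 6*S + S*f (K(f, S) = S*f + 6*S = 6*S + S*f)
N(B) = 0 (N(B) = 0*(6 + 4) = 0*10 = 0)
sqrt((N(j) - 322)*k - 70421/(-111981)) = sqrt((0 - 322)*66 - 70421/(-111981)) = sqrt(-322*66 - 70421*(-1/111981)) = sqrt(-21252 + 70421/111981) = sqrt(-2379749791/111981) = I*sqrt(266486761345971)/111981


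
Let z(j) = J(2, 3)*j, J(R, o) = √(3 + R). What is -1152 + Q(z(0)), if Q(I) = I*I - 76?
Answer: -1228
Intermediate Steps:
z(j) = j*√5 (z(j) = √(3 + 2)*j = √5*j = j*√5)
Q(I) = -76 + I² (Q(I) = I² - 76 = -76 + I²)
-1152 + Q(z(0)) = -1152 + (-76 + (0*√5)²) = -1152 + (-76 + 0²) = -1152 + (-76 + 0) = -1152 - 76 = -1228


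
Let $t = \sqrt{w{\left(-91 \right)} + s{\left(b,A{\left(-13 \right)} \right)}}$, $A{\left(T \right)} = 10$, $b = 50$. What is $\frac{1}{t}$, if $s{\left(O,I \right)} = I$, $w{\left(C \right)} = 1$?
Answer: $\frac{\sqrt{11}}{11} \approx 0.30151$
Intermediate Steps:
$t = \sqrt{11}$ ($t = \sqrt{1 + 10} = \sqrt{11} \approx 3.3166$)
$\frac{1}{t} = \frac{1}{\sqrt{11}} = \frac{\sqrt{11}}{11}$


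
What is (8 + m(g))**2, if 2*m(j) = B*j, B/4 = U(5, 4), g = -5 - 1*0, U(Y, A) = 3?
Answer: 484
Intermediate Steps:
g = -5 (g = -5 + 0 = -5)
B = 12 (B = 4*3 = 12)
m(j) = 6*j (m(j) = (12*j)/2 = 6*j)
(8 + m(g))**2 = (8 + 6*(-5))**2 = (8 - 30)**2 = (-22)**2 = 484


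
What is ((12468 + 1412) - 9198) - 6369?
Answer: -1687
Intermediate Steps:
((12468 + 1412) - 9198) - 6369 = (13880 - 9198) - 6369 = 4682 - 6369 = -1687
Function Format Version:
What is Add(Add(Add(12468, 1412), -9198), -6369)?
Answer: -1687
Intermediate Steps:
Add(Add(Add(12468, 1412), -9198), -6369) = Add(Add(13880, -9198), -6369) = Add(4682, -6369) = -1687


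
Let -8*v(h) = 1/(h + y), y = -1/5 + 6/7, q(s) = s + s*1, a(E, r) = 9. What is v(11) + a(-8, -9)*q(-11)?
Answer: -646307/3264 ≈ -198.01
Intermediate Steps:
q(s) = 2*s (q(s) = s + s = 2*s)
y = 23/35 (y = -1*1/5 + 6*(1/7) = -1/5 + 6/7 = 23/35 ≈ 0.65714)
v(h) = -1/(8*(23/35 + h)) (v(h) = -1/(8*(h + 23/35)) = -1/(8*(23/35 + h)))
v(11) + a(-8, -9)*q(-11) = -35/(184 + 280*11) + 9*(2*(-11)) = -35/(184 + 3080) + 9*(-22) = -35/3264 - 198 = -646307/3264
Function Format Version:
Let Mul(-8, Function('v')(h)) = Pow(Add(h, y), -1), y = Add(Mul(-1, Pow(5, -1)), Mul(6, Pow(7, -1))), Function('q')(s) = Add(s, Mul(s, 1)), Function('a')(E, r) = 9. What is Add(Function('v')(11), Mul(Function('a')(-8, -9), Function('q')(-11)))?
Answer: Rational(-646307, 3264) ≈ -198.01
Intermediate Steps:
Function('q')(s) = Mul(2, s) (Function('q')(s) = Add(s, s) = Mul(2, s))
y = Rational(23, 35) (y = Add(Mul(-1, Rational(1, 5)), Mul(6, Rational(1, 7))) = Add(Rational(-1, 5), Rational(6, 7)) = Rational(23, 35) ≈ 0.65714)
Function('v')(h) = Mul(Rational(-1, 8), Pow(Add(Rational(23, 35), h), -1)) (Function('v')(h) = Mul(Rational(-1, 8), Pow(Add(h, Rational(23, 35)), -1)) = Mul(Rational(-1, 8), Pow(Add(Rational(23, 35), h), -1)))
Add(Function('v')(11), Mul(Function('a')(-8, -9), Function('q')(-11))) = Add(Mul(-35, Pow(Add(184, Mul(280, 11)), -1)), Mul(9, Mul(2, -11))) = Add(Mul(-35, Pow(Add(184, 3080), -1)), Mul(9, -22)) = Add(Mul(-35, Pow(3264, -1)), -198) = Add(Mul(-35, Rational(1, 3264)), -198) = Add(Rational(-35, 3264), -198) = Rational(-646307, 3264)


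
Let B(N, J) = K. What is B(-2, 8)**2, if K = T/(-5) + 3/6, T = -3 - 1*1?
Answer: 169/100 ≈ 1.6900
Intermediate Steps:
T = -4 (T = -3 - 1 = -4)
K = 13/10 (K = -4/(-5) + 3/6 = -4*(-1/5) + 3*(1/6) = 4/5 + 1/2 = 13/10 ≈ 1.3000)
B(N, J) = 13/10
B(-2, 8)**2 = (13/10)**2 = 169/100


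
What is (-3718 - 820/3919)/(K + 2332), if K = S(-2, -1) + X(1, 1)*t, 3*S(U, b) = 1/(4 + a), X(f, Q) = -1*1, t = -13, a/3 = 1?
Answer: -153002451/96497537 ≈ -1.5856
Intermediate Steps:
a = 3 (a = 3*1 = 3)
X(f, Q) = -1
S(U, b) = 1/21 (S(U, b) = 1/(3*(4 + 3)) = (1/3)/7 = (1/3)*(1/7) = 1/21)
K = 274/21 (K = 1/21 - 1*(-13) = 1/21 + 13 = 274/21 ≈ 13.048)
(-3718 - 820/3919)/(K + 2332) = (-3718 - 820/3919)/(274/21 + 2332) = (-3718 - 820*1/3919)/(49246/21) = (-3718 - 820/3919)*(21/49246) = -14571662/3919*21/49246 = -153002451/96497537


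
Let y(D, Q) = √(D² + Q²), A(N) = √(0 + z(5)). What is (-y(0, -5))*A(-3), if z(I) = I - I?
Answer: 0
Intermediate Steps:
z(I) = 0
A(N) = 0 (A(N) = √(0 + 0) = √0 = 0)
(-y(0, -5))*A(-3) = -√(0² + (-5)²)*0 = -√(0 + 25)*0 = -√25*0 = -1*5*0 = -5*0 = 0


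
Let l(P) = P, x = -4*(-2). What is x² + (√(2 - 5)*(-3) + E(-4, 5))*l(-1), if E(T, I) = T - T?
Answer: 64 + 3*I*√3 ≈ 64.0 + 5.1962*I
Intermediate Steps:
E(T, I) = 0
x = 8
x² + (√(2 - 5)*(-3) + E(-4, 5))*l(-1) = 8² + (√(2 - 5)*(-3) + 0)*(-1) = 64 + (√(-3)*(-3) + 0)*(-1) = 64 + ((I*√3)*(-3) + 0)*(-1) = 64 + (-3*I*√3 + 0)*(-1) = 64 - 3*I*√3*(-1) = 64 + 3*I*√3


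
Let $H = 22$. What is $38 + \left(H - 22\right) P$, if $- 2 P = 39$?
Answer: $38$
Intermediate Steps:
$P = - \frac{39}{2}$ ($P = \left(- \frac{1}{2}\right) 39 = - \frac{39}{2} \approx -19.5$)
$38 + \left(H - 22\right) P = 38 + \left(22 - 22\right) \left(- \frac{39}{2}\right) = 38 + 0 \left(- \frac{39}{2}\right) = 38 + 0 = 38$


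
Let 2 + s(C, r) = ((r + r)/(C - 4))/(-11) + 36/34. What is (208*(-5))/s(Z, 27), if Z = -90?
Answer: 703120/601 ≈ 1169.9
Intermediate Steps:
s(C, r) = -16/17 - 2*r/(11*(-4 + C)) (s(C, r) = -2 + (((r + r)/(C - 4))/(-11) + 36/34) = -2 + (((2*r)/(-4 + C))*(-1/11) + 36*(1/34)) = -2 + ((2*r/(-4 + C))*(-1/11) + 18/17) = -2 + (-2*r/(11*(-4 + C)) + 18/17) = -2 + (18/17 - 2*r/(11*(-4 + C))) = -16/17 - 2*r/(11*(-4 + C)))
(208*(-5))/s(Z, 27) = (208*(-5))/((2*(352 - 88*(-90) - 17*27)/(187*(-4 - 90)))) = -1040*(-8789/(352 + 7920 - 459)) = -1040/((2/187)*(-1/94)*7813) = -1040/(-7813/8789) = -1040*(-8789/7813) = 703120/601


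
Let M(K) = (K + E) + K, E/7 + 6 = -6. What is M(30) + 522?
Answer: 498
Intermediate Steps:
E = -84 (E = -42 + 7*(-6) = -42 - 42 = -84)
M(K) = -84 + 2*K (M(K) = (K - 84) + K = (-84 + K) + K = -84 + 2*K)
M(30) + 522 = (-84 + 2*30) + 522 = (-84 + 60) + 522 = -24 + 522 = 498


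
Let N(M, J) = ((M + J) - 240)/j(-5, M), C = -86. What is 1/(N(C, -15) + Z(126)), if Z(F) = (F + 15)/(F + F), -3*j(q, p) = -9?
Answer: -28/3167 ≈ -0.0088412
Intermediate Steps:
j(q, p) = 3 (j(q, p) = -⅓*(-9) = 3)
Z(F) = (15 + F)/(2*F) (Z(F) = (15 + F)/((2*F)) = (15 + F)*(1/(2*F)) = (15 + F)/(2*F))
N(M, J) = -80 + J/3 + M/3 (N(M, J) = ((M + J) - 240)/3 = ((J + M) - 240)*(⅓) = (-240 + J + M)*(⅓) = -80 + J/3 + M/3)
1/(N(C, -15) + Z(126)) = 1/((-80 + (⅓)*(-15) + (⅓)*(-86)) + (½)*(15 + 126)/126) = 1/((-80 - 5 - 86/3) + (½)*(1/126)*141) = 1/(-341/3 + 47/84) = 1/(-3167/28) = -28/3167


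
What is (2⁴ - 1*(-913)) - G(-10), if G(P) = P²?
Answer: 829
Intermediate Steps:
(2⁴ - 1*(-913)) - G(-10) = (2⁴ - 1*(-913)) - 1*(-10)² = (16 + 913) - 1*100 = 929 - 100 = 829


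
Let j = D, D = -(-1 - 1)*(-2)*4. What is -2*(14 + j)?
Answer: 4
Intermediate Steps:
D = -16 (D = -(-2)*(-2)*4 = -1*4*4 = -4*4 = -16)
j = -16
-2*(14 + j) = -2*(14 - 16) = -2*(-2) = 4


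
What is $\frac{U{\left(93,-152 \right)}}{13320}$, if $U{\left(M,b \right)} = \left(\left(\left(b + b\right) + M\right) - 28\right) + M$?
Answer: $- \frac{73}{6660} \approx -0.010961$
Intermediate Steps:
$U{\left(M,b \right)} = -28 + 2 M + 2 b$ ($U{\left(M,b \right)} = \left(\left(2 b + M\right) - 28\right) + M = \left(\left(M + 2 b\right) - 28\right) + M = \left(-28 + M + 2 b\right) + M = -28 + 2 M + 2 b$)
$\frac{U{\left(93,-152 \right)}}{13320} = \frac{-28 + 2 \cdot 93 + 2 \left(-152\right)}{13320} = \left(-28 + 186 - 304\right) \frac{1}{13320} = \left(-146\right) \frac{1}{13320} = - \frac{73}{6660}$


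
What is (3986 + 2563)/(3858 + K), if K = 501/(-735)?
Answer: 1604505/945043 ≈ 1.6978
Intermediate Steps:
K = -167/245 (K = 501*(-1/735) = -167/245 ≈ -0.68163)
(3986 + 2563)/(3858 + K) = (3986 + 2563)/(3858 - 167/245) = 6549/(945043/245) = 6549*(245/945043) = 1604505/945043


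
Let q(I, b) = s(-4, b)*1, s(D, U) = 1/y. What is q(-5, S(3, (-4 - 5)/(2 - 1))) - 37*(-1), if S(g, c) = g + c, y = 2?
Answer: 75/2 ≈ 37.500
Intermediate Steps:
s(D, U) = 1/2
S(g, c) = c + g
q(I, b) = 1/2 (q(I, b) = (1/2)*1 = 1/2)
q(-5, S(3, (-4 - 5)/(2 - 1))) - 37*(-1) = 1/2 - 37*(-1) = 1/2 + 37 = 75/2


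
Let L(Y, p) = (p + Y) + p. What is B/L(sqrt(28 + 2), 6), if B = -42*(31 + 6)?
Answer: -3108/19 + 259*sqrt(30)/19 ≈ -88.916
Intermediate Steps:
B = -1554 (B = -42*37 = -1554)
L(Y, p) = Y + 2*p (L(Y, p) = (Y + p) + p = Y + 2*p)
B/L(sqrt(28 + 2), 6) = -1554/(sqrt(28 + 2) + 2*6) = -1554/(sqrt(30) + 12) = -1554/(12 + sqrt(30))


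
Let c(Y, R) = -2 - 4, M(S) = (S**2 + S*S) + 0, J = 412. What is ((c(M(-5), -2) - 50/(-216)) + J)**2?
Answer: 1924840129/11664 ≈ 1.6502e+5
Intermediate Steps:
M(S) = 2*S**2 (M(S) = (S**2 + S**2) + 0 = 2*S**2 + 0 = 2*S**2)
c(Y, R) = -6
((c(M(-5), -2) - 50/(-216)) + J)**2 = ((-6 - 50/(-216)) + 412)**2 = ((-6 - 50*(-1)/216) + 412)**2 = ((-6 - 1*(-25/108)) + 412)**2 = ((-6 + 25/108) + 412)**2 = (-623/108 + 412)**2 = (43873/108)**2 = 1924840129/11664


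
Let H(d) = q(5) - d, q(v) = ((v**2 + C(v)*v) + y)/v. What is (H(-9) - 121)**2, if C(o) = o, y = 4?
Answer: 256036/25 ≈ 10241.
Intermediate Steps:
q(v) = (4 + 2*v**2)/v (q(v) = ((v**2 + v*v) + 4)/v = ((v**2 + v**2) + 4)/v = (2*v**2 + 4)/v = (4 + 2*v**2)/v)
H(d) = 54/5 - d (H(d) = (2*5 + 4/5) - d = (10 + 4*(1/5)) - d = (10 + 4/5) - d = 54/5 - d)
(H(-9) - 121)**2 = ((54/5 - 1*(-9)) - 121)**2 = ((54/5 + 9) - 121)**2 = (99/5 - 121)**2 = (-506/5)**2 = 256036/25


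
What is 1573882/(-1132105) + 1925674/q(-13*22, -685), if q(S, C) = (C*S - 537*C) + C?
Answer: 129385942603/63745436235 ≈ 2.0297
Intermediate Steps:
q(S, C) = -536*C + C*S (q(S, C) = (-537*C + C*S) + C = -536*C + C*S)
1573882/(-1132105) + 1925674/q(-13*22, -685) = 1573882/(-1132105) + 1925674/((-685*(-536 - 13*22))) = 1573882*(-1/1132105) + 1925674/((-685*(-536 - 286))) = -1573882/1132105 + 1925674/((-685*(-822))) = -1573882/1132105 + 1925674/563070 = -1573882/1132105 + 1925674*(1/563070) = -1573882/1132105 + 962837/281535 = 129385942603/63745436235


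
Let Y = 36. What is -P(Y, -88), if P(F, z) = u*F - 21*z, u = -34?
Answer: -624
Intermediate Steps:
P(F, z) = -34*F - 21*z
-P(Y, -88) = -(-34*36 - 21*(-88)) = -(-1224 + 1848) = -1*624 = -624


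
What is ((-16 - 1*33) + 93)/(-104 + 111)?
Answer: 44/7 ≈ 6.2857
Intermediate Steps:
((-16 - 1*33) + 93)/(-104 + 111) = ((-16 - 33) + 93)/7 = (-49 + 93)*(⅐) = 44*(⅐) = 44/7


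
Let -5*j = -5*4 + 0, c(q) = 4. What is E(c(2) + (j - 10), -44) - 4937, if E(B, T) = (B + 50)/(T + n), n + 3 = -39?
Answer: -212315/43 ≈ -4937.6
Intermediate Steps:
n = -42 (n = -3 - 39 = -42)
j = 4 (j = -(-5*4 + 0)/5 = -(-20 + 0)/5 = -⅕*(-20) = 4)
E(B, T) = (50 + B)/(-42 + T) (E(B, T) = (B + 50)/(T - 42) = (50 + B)/(-42 + T))
E(c(2) + (j - 10), -44) - 4937 = (50 + (4 + (4 - 10)))/(-42 - 44) - 4937 = (50 + (4 - 6))/(-86) - 4937 = -(50 - 2)/86 - 4937 = -1/86*48 - 4937 = -24/43 - 4937 = -212315/43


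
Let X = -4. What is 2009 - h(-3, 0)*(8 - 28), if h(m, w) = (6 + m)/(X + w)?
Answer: 1994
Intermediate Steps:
h(m, w) = (6 + m)/(-4 + w)
2009 - h(-3, 0)*(8 - 28) = 2009 - (6 - 3)/(-4 + 0)*(8 - 28) = 2009 - 3/(-4)*(-20) = 2009 - (-1/4*3)*(-20) = 2009 - (-3)*(-20)/4 = 2009 - 1*15 = 2009 - 15 = 1994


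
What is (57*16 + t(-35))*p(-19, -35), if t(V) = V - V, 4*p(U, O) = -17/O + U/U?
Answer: 11856/35 ≈ 338.74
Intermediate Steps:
p(U, O) = ¼ - 17/(4*O) (p(U, O) = (-17/O + U/U)/4 = (-17/O + 1)/4 = (1 - 17/O)/4 = ¼ - 17/(4*O))
t(V) = 0
(57*16 + t(-35))*p(-19, -35) = (57*16 + 0)*((¼)*(-17 - 35)/(-35)) = (912 + 0)*((¼)*(-1/35)*(-52)) = 912*(13/35) = 11856/35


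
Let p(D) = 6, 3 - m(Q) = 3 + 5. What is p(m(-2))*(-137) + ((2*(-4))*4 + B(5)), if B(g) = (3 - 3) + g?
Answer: -849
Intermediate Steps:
m(Q) = -5 (m(Q) = 3 - (3 + 5) = 3 - 1*8 = 3 - 8 = -5)
B(g) = g (B(g) = 0 + g = g)
p(m(-2))*(-137) + ((2*(-4))*4 + B(5)) = 6*(-137) + ((2*(-4))*4 + 5) = -822 + (-8*4 + 5) = -822 + (-32 + 5) = -822 - 27 = -849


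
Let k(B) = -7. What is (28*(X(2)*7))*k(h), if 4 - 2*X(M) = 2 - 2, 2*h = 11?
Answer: -2744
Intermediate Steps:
h = 11/2 (h = (½)*11 = 11/2 ≈ 5.5000)
X(M) = 2 (X(M) = 2 - (2 - 2)/2 = 2 - ½*0 = 2 + 0 = 2)
(28*(X(2)*7))*k(h) = (28*(2*7))*(-7) = (28*14)*(-7) = 392*(-7) = -2744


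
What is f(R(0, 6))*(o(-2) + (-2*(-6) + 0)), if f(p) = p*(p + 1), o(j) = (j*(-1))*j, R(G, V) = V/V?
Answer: 16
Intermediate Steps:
R(G, V) = 1
o(j) = -j**2 (o(j) = (-j)*j = -j**2)
f(p) = p*(1 + p)
f(R(0, 6))*(o(-2) + (-2*(-6) + 0)) = (1*(1 + 1))*(-1*(-2)**2 + (-2*(-6) + 0)) = (1*2)*(-1*4 + (12 + 0)) = 2*(-4 + 12) = 2*8 = 16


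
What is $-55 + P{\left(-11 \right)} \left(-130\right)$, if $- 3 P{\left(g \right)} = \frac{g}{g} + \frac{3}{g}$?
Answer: $- \frac{775}{33} \approx -23.485$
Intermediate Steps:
$P{\left(g \right)} = - \frac{1}{3} - \frac{1}{g}$ ($P{\left(g \right)} = - \frac{\frac{g}{g} + \frac{3}{g}}{3} = - \frac{1 + \frac{3}{g}}{3} = - \frac{1}{3} - \frac{1}{g}$)
$-55 + P{\left(-11 \right)} \left(-130\right) = -55 + \frac{-3 - -11}{3 \left(-11\right)} \left(-130\right) = -55 + \frac{1}{3} \left(- \frac{1}{11}\right) \left(-3 + 11\right) \left(-130\right) = -55 + \frac{1}{3} \left(- \frac{1}{11}\right) 8 \left(-130\right) = -55 - - \frac{1040}{33} = -55 + \frac{1040}{33} = - \frac{775}{33}$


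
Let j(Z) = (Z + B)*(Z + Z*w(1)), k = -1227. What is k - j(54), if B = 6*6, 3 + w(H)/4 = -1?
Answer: 71673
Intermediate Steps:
w(H) = -16 (w(H) = -12 + 4*(-1) = -12 - 4 = -16)
B = 36
j(Z) = -15*Z*(36 + Z) (j(Z) = (Z + 36)*(Z + Z*(-16)) = (36 + Z)*(Z - 16*Z) = (36 + Z)*(-15*Z) = -15*Z*(36 + Z))
k - j(54) = -1227 - 15*54*(-36 - 1*54) = -1227 - 15*54*(-36 - 54) = -1227 - 15*54*(-90) = -1227 - 1*(-72900) = -1227 + 72900 = 71673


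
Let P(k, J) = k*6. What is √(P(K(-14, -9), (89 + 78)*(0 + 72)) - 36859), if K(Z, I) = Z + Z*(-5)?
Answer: I*√36523 ≈ 191.11*I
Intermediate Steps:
K(Z, I) = -4*Z (K(Z, I) = Z - 5*Z = -4*Z)
P(k, J) = 6*k
√(P(K(-14, -9), (89 + 78)*(0 + 72)) - 36859) = √(6*(-4*(-14)) - 36859) = √(6*56 - 36859) = √(336 - 36859) = √(-36523) = I*√36523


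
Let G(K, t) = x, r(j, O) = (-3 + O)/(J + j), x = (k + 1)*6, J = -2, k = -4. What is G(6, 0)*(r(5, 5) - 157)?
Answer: 2814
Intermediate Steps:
x = -18 (x = (-4 + 1)*6 = -3*6 = -18)
r(j, O) = (-3 + O)/(-2 + j)
G(K, t) = -18
G(6, 0)*(r(5, 5) - 157) = -18*((-3 + 5)/(-2 + 5) - 157) = -18*(2/3 - 157) = -18*(-469/3) = 2814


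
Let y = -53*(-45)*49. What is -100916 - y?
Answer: -217781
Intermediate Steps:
y = 116865 (y = 2385*49 = 116865)
-100916 - y = -100916 - 1*116865 = -100916 - 116865 = -217781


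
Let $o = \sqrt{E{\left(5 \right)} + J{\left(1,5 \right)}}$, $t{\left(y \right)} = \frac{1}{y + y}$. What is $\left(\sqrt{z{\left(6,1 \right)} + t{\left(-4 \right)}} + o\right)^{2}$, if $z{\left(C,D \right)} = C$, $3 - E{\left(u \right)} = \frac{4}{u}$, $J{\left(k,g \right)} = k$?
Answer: $\frac{363}{40} + \frac{2 \sqrt{470}}{5} \approx 17.747$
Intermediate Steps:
$t{\left(y \right)} = \frac{1}{2 y}$
$E{\left(u \right)} = 3 - \frac{4}{u}$
$o = \frac{4 \sqrt{5}}{5}$ ($o = \sqrt{\left(3 - \frac{4}{5}\right) + 1} = \sqrt{\frac{11}{5} + 1} = \sqrt{\frac{16}{5}} = \frac{4 \sqrt{5}}{5} \approx 1.7889$)
$\left(\sqrt{z{\left(6,1 \right)} + t{\left(-4 \right)}} + o\right)^{2} = \left(\sqrt{6 + \frac{1}{2 \left(-4\right)}} + \frac{4 \sqrt{5}}{5}\right)^{2} = \left(\sqrt{6 + \frac{1}{2} \left(- \frac{1}{4}\right)} + \frac{4 \sqrt{5}}{5}\right)^{2} = \left(\sqrt{6 - \frac{1}{8}} + \frac{4 \sqrt{5}}{5}\right)^{2} = \left(\sqrt{\frac{47}{8}} + \frac{4 \sqrt{5}}{5}\right)^{2} = \left(\frac{\sqrt{94}}{4} + \frac{4 \sqrt{5}}{5}\right)^{2}$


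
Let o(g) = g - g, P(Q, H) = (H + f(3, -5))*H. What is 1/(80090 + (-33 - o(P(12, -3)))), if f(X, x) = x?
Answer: 1/80057 ≈ 1.2491e-5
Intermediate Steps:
P(Q, H) = H*(-5 + H) (P(Q, H) = (H - 5)*H = (-5 + H)*H = H*(-5 + H))
o(g) = 0
1/(80090 + (-33 - o(P(12, -3)))) = 1/(80090 + (-33 - 1*0)) = 1/(80090 + (-33 + 0)) = 1/(80090 - 33) = 1/80057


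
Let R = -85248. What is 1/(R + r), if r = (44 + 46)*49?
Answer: -1/80838 ≈ -1.2370e-5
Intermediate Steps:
r = 4410 (r = 90*49 = 4410)
1/(R + r) = 1/(-85248 + 4410) = 1/(-80838) = -1/80838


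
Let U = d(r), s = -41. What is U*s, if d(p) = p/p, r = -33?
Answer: -41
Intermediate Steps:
d(p) = 1
U = 1
U*s = 1*(-41) = -41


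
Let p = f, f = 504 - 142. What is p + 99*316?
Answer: 31646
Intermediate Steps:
f = 362
p = 362
p + 99*316 = 362 + 99*316 = 362 + 31284 = 31646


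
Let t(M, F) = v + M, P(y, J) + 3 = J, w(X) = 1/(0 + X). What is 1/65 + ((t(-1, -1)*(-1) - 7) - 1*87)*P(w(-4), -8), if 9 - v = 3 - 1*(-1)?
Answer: 70071/65 ≈ 1078.0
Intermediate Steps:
w(X) = 1/X
P(y, J) = -3 + J
v = 5 (v = 9 - (3 - 1*(-1)) = 9 - (3 + 1) = 9 - 1*4 = 9 - 4 = 5)
t(M, F) = 5 + M
1/65 + ((t(-1, -1)*(-1) - 7) - 1*87)*P(w(-4), -8) = 1/65 + (((5 - 1)*(-1) - 7) - 1*87)*(-3 - 8) = 1/65 + ((4*(-1) - 7) - 87)*(-11) = 1/65 + ((-4 - 7) - 87)*(-11) = 1/65 + (-11 - 87)*(-11) = 1/65 - 98*(-11) = 1/65 + 1078 = 70071/65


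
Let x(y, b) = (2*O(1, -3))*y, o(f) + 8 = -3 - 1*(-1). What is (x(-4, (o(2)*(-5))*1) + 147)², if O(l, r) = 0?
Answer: 21609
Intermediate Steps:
o(f) = -10 (o(f) = -8 + (-3 - 1*(-1)) = -8 + (-3 + 1) = -8 - 2 = -10)
x(y, b) = 0 (x(y, b) = (2*0)*y = 0*y = 0)
(x(-4, (o(2)*(-5))*1) + 147)² = (0 + 147)² = 147² = 21609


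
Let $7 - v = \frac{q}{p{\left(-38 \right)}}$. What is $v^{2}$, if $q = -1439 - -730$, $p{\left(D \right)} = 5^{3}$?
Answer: $\frac{2509056}{15625} \approx 160.58$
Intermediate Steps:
$p{\left(D \right)} = 125$
$q = -709$ ($q = -1439 + 730 = -709$)
$v = \frac{1584}{125}$ ($v = 7 - - \frac{709}{125} = 7 + \frac{709}{125} = \frac{1584}{125} \approx 12.672$)
$v^{2} = \left(\frac{1584}{125}\right)^{2} = \frac{2509056}{15625}$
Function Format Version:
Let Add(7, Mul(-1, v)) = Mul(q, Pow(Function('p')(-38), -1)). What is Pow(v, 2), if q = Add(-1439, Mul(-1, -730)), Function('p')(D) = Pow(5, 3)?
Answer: Rational(2509056, 15625) ≈ 160.58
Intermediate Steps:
Function('p')(D) = 125
q = -709 (q = Add(-1439, 730) = -709)
v = Rational(1584, 125) (v = Add(7, Mul(-1, Mul(-709, Pow(125, -1)))) = Add(7, Mul(-1, Mul(-709, Rational(1, 125)))) = Add(7, Mul(-1, Rational(-709, 125))) = Add(7, Rational(709, 125)) = Rational(1584, 125) ≈ 12.672)
Pow(v, 2) = Pow(Rational(1584, 125), 2) = Rational(2509056, 15625)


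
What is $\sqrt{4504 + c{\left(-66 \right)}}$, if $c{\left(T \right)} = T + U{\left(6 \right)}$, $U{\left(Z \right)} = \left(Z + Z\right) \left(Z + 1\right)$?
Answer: $\sqrt{4522} \approx 67.246$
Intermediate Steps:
$U{\left(Z \right)} = 2 Z \left(1 + Z\right)$
$c{\left(T \right)} = 84 + T$ ($c{\left(T \right)} = T + 2 \cdot 6 \left(1 + 6\right) = T + 2 \cdot 6 \cdot 7 = T + 84 = 84 + T$)
$\sqrt{4504 + c{\left(-66 \right)}} = \sqrt{4504 + \left(84 - 66\right)} = \sqrt{4504 + 18} = \sqrt{4522}$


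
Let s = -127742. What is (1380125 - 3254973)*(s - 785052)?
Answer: 1711350005312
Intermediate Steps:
(1380125 - 3254973)*(s - 785052) = (1380125 - 3254973)*(-127742 - 785052) = -1874848*(-912794) = 1711350005312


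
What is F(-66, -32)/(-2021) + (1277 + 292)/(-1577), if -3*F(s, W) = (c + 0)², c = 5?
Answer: -9473422/9561351 ≈ -0.99080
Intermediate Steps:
F(s, W) = -25/3 (F(s, W) = -(5 + 0)²/3 = -⅓*5² = -⅓*25 = -25/3)
F(-66, -32)/(-2021) + (1277 + 292)/(-1577) = -25/3/(-2021) + (1277 + 292)/(-1577) = -25/3*(-1/2021) + 1569*(-1/1577) = 25/6063 - 1569/1577 = -9473422/9561351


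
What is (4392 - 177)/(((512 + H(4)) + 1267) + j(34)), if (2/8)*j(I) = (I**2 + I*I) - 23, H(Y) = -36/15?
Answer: 7025/18221 ≈ 0.38554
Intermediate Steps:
H(Y) = -12/5 (H(Y) = -36*1/15 = -12/5)
j(I) = -92 + 8*I**2 (j(I) = 4*((I**2 + I*I) - 23) = 4*((I**2 + I**2) - 23) = 4*(2*I**2 - 23) = 4*(-23 + 2*I**2) = -92 + 8*I**2)
(4392 - 177)/(((512 + H(4)) + 1267) + j(34)) = (4392 - 177)/(((512 - 12/5) + 1267) + (-92 + 8*34**2)) = 4215/((2548/5 + 1267) + (-92 + 8*1156)) = 4215/(8883/5 + (-92 + 9248)) = 4215/(8883/5 + 9156) = 4215/(54663/5) = 4215*(5/54663) = 7025/18221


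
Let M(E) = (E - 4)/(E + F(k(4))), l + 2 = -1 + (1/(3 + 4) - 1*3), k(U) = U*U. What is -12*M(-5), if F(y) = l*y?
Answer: -756/691 ≈ -1.0941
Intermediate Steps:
k(U) = U²
l = -41/7 (l = -2 + (-1 + (1/(3 + 4) - 1*3)) = -2 + (-1 + (1/7 - 3)) = -2 + (-1 + (⅐ - 3)) = -2 + (-1 - 20/7) = -2 - 27/7 = -41/7 ≈ -5.8571)
F(y) = -41*y/7
M(E) = (-4 + E)/(-656/7 + E) (M(E) = (E - 4)/(E - 41/7*4²) = (-4 + E)/(E - 41/7*16) = (-4 + E)/(E - 656/7) = (-4 + E)/(-656/7 + E))
-12*M(-5) = -84*(-4 - 5)/(-656 + 7*(-5)) = -84*(-9)/(-656 - 35) = -84*(-9)/(-691) = -84*(-1)*(-9)/691 = -12*63/691 = -756/691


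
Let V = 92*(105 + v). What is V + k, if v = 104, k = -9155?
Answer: 10073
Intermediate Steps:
V = 19228 (V = 92*(105 + 104) = 92*209 = 19228)
V + k = 19228 - 9155 = 10073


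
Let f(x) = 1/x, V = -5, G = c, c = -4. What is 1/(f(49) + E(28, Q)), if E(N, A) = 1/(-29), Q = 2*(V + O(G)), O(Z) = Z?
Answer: -1421/20 ≈ -71.050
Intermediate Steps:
G = -4
Q = -18 (Q = 2*(-5 - 4) = 2*(-9) = -18)
E(N, A) = -1/29
1/(f(49) + E(28, Q)) = 1/(1/49 - 1/29) = 1/(-20/1421) = -1421/20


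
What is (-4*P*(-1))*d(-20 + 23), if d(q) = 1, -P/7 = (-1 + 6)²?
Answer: -700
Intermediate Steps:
P = -175 (P = -7*(-1 + 6)² = -7*5² = -7*25 = -175)
(-4*P*(-1))*d(-20 + 23) = (-4*(-175)*(-1))*1 = (700*(-1))*1 = -700*1 = -700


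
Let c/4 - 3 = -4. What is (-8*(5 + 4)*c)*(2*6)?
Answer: 3456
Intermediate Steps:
c = -4 (c = 12 + 4*(-4) = 12 - 16 = -4)
(-8*(5 + 4)*c)*(2*6) = (-8*(5 + 4)*(-4))*(2*6) = -72*(-4)*12 = -8*(-36)*12 = 288*12 = 3456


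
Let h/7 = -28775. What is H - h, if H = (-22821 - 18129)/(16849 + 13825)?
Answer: 441319250/2191 ≈ 2.0142e+5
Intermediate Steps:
h = -201425 (h = 7*(-28775) = -201425)
H = -2925/2191 (H = -40950/30674 = -40950*1/30674 = -2925/2191 ≈ -1.3350)
H - h = -2925/2191 - 1*(-201425) = -2925/2191 + 201425 = 441319250/2191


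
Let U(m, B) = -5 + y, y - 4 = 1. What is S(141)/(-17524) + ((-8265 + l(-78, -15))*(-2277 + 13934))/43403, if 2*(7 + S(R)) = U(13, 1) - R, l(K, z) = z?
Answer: -3382824830615/1521188344 ≈ -2223.8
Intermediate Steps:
y = 5 (y = 4 + 1 = 5)
U(m, B) = 0 (U(m, B) = -5 + 5 = 0)
S(R) = -7 - R/2 (S(R) = -7 + (0 - R)/2 = -7 + (-R)/2 = -7 - R/2)
S(141)/(-17524) + ((-8265 + l(-78, -15))*(-2277 + 13934))/43403 = (-7 - ½*141)/(-17524) + ((-8265 - 15)*(-2277 + 13934))/43403 = (-7 - 141/2)*(-1/17524) - 8280*11657*(1/43403) = -155/2*(-1/17524) - 96519960*1/43403 = 155/35048 - 96519960/43403 = -3382824830615/1521188344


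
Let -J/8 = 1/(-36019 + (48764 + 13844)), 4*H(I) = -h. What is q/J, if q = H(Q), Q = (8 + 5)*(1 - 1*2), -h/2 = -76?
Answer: 505191/4 ≈ 1.2630e+5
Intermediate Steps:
h = 152 (h = -2*(-76) = 152)
Q = -13 (Q = 13*(1 - 2) = 13*(-1) = -13)
H(I) = -38 (H(I) = (-1*152)/4 = (¼)*(-152) = -38)
q = -38
J = -8/26589 (J = -8/(-36019 + (48764 + 13844)) = -8/(-36019 + 62608) = -8/26589 ≈ -0.00030088)
q/J = -38/(-8/26589) = -38*(-26589/8) = 505191/4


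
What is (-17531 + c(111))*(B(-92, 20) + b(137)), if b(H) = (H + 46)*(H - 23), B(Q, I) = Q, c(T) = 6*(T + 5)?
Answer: -349662950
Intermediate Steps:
c(T) = 30 + 6*T (c(T) = 6*(5 + T) = 30 + 6*T)
b(H) = (-23 + H)*(46 + H) (b(H) = (46 + H)*(-23 + H) = (-23 + H)*(46 + H))
(-17531 + c(111))*(B(-92, 20) + b(137)) = (-17531 + (30 + 6*111))*(-92 + (-1058 + 137² + 23*137)) = (-17531 + (30 + 666))*(-92 + (-1058 + 18769 + 3151)) = (-17531 + 696)*(-92 + 20862) = -16835*20770 = -349662950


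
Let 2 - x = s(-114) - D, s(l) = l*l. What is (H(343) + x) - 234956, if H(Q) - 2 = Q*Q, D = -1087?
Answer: -131386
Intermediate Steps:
s(l) = l²
H(Q) = 2 + Q² (H(Q) = 2 + Q*Q = 2 + Q²)
x = -14081 (x = 2 - ((-114)² - 1*(-1087)) = 2 - (12996 + 1087) = 2 - 1*14083 = 2 - 14083 = -14081)
(H(343) + x) - 234956 = ((2 + 343²) - 14081) - 234956 = ((2 + 117649) - 14081) - 234956 = (117651 - 14081) - 234956 = 103570 - 234956 = -131386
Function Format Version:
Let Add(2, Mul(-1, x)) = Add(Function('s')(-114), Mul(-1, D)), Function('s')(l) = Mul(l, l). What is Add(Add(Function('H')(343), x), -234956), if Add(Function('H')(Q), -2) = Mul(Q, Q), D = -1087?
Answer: -131386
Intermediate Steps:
Function('s')(l) = Pow(l, 2)
Function('H')(Q) = Add(2, Pow(Q, 2)) (Function('H')(Q) = Add(2, Mul(Q, Q)) = Add(2, Pow(Q, 2)))
x = -14081 (x = Add(2, Mul(-1, Add(Pow(-114, 2), Mul(-1, -1087)))) = Add(2, Mul(-1, Add(12996, 1087))) = Add(2, Mul(-1, 14083)) = Add(2, -14083) = -14081)
Add(Add(Function('H')(343), x), -234956) = Add(Add(Add(2, Pow(343, 2)), -14081), -234956) = Add(Add(Add(2, 117649), -14081), -234956) = Add(Add(117651, -14081), -234956) = Add(103570, -234956) = -131386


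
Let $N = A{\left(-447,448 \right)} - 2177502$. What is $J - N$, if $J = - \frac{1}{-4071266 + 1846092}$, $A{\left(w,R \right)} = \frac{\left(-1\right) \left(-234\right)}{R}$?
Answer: $\frac{11075016395641}{5086112} \approx 2.1775 \cdot 10^{6}$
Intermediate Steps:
$A{\left(w,R \right)} = \frac{234}{R}$
$N = - \frac{487760331}{224}$ ($N = \frac{234}{448} - 2177502 = 234 \cdot \frac{1}{448} - 2177502 = \frac{117}{224} - 2177502 = - \frac{487760331}{224} \approx -2.1775 \cdot 10^{6}$)
$J = \frac{1}{2225174}$ ($J = - \frac{1}{-2225174} = \left(-1\right) \left(- \frac{1}{2225174}\right) = \frac{1}{2225174} \approx 4.494 \cdot 10^{-7}$)
$J - N = \frac{1}{2225174} - - \frac{487760331}{224} = \frac{1}{2225174} + \frac{487760331}{224} = \frac{11075016395641}{5086112}$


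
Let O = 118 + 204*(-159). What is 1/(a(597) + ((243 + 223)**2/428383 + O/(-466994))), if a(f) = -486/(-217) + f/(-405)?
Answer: 266387811641595/357407675116312 ≈ 0.74533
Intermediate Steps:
O = -32318 (O = 118 - 32436 = -32318)
a(f) = 486/217 - f/405 (a(f) = -486*(-1/217) + f*(-1/405) = 486/217 - f/405)
1/(a(597) + ((243 + 223)**2/428383 + O/(-466994))) = 1/((486/217 - 1/405*597) + ((243 + 223)**2/428383 - 32318/(-466994))) = 1/((486/217 - 199/135) + (466**2*(1/428383) - 32318*(-1/466994))) = 1/(22427/29295 + (217156*(1/428383) + 1469/21227)) = 1/(22427/29295 + (217156/428383 + 1469/21227)) = 1/(22427/29295 + 5238865039/9093285941) = 1/(357407675116312/266387811641595) = 266387811641595/357407675116312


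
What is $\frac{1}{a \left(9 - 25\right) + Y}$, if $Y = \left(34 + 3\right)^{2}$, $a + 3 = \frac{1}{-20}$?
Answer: $\frac{5}{7089} \approx 0.00070532$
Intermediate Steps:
$a = - \frac{61}{20}$ ($a = -3 + \frac{1}{-20} = -3 - \frac{1}{20} = - \frac{61}{20} \approx -3.05$)
$Y = 1369$ ($Y = 37^{2} = 1369$)
$\frac{1}{a \left(9 - 25\right) + Y} = \frac{1}{- \frac{61 \left(9 - 25\right)}{20} + 1369} = \frac{1}{\left(- \frac{61}{20}\right) \left(-16\right) + 1369} = \frac{1}{\frac{244}{5} + 1369} = \frac{1}{\frac{7089}{5}} = \frac{5}{7089}$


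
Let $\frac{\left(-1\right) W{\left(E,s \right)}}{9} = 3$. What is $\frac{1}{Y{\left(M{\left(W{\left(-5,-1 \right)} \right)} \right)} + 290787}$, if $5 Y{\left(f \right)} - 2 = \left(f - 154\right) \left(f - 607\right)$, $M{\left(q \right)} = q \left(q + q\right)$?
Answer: $\frac{5}{2563641} \approx 1.9503 \cdot 10^{-6}$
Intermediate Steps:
$W{\left(E,s \right)} = -27$ ($W{\left(E,s \right)} = \left(-9\right) 3 = -27$)
$M{\left(q \right)} = 2 q^{2}$ ($M{\left(q \right)} = q 2 q = 2 q^{2}$)
$Y{\left(f \right)} = \frac{2}{5} + \frac{\left(-607 + f\right) \left(-154 + f\right)}{5}$ ($Y{\left(f \right)} = \frac{2}{5} + \frac{\left(f - 154\right) \left(f - 607\right)}{5} = \frac{2}{5} + \frac{\left(-154 + f\right) \left(-607 + f\right)}{5} = \frac{2}{5} + \frac{\left(-607 + f\right) \left(-154 + f\right)}{5}$)
$\frac{1}{Y{\left(M{\left(W{\left(-5,-1 \right)} \right)} \right)} + 290787} = \frac{1}{\left(18696 - \frac{761 \cdot 2 \left(-27\right)^{2}}{5} + \frac{\left(2 \left(-27\right)^{2}\right)^{2}}{5}\right) + 290787} = \frac{1}{\left(18696 - \frac{761 \cdot 2 \cdot 729}{5} + \frac{\left(2 \cdot 729\right)^{2}}{5}\right) + 290787} = \frac{1}{\left(18696 - \frac{1109538}{5} + \frac{1458^{2}}{5}\right) + 290787} = \frac{1}{\left(18696 - \frac{1109538}{5} + \frac{1}{5} \cdot 2125764\right) + 290787} = \frac{1}{\left(18696 - \frac{1109538}{5} + \frac{2125764}{5}\right) + 290787} = \frac{1}{\frac{1109706}{5} + 290787} = \frac{1}{\frac{2563641}{5}} = \frac{5}{2563641}$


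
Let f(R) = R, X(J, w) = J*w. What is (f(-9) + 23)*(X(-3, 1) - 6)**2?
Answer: 1134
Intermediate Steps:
(f(-9) + 23)*(X(-3, 1) - 6)**2 = (-9 + 23)*(-3*1 - 6)**2 = 14*(-3 - 6)**2 = 14*(-9)**2 = 14*81 = 1134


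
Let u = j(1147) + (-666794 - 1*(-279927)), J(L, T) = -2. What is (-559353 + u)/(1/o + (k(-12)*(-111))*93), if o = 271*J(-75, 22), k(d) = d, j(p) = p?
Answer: -512229566/67140791 ≈ -7.6292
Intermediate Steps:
o = -542 (o = 271*(-2) = -542)
u = -385720 (u = 1147 + (-666794 - 1*(-279927)) = 1147 + (-666794 + 279927) = 1147 - 386867 = -385720)
(-559353 + u)/(1/o + (k(-12)*(-111))*93) = (-559353 - 385720)/(1/(-542) - 12*(-111)*93) = -945073/(-1/542 + 1332*93) = -945073/(-1/542 + 123876) = -945073/67140791/542 = -945073*542/67140791 = -512229566/67140791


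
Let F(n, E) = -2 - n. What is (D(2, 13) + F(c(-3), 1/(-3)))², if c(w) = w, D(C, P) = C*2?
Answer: 25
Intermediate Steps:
D(C, P) = 2*C
(D(2, 13) + F(c(-3), 1/(-3)))² = (2*2 + (-2 - 1*(-3)))² = (4 + (-2 + 3))² = (4 + 1)² = 5² = 25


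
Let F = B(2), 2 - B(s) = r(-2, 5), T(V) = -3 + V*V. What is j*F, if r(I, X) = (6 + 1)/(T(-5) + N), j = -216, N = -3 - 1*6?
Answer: -4104/13 ≈ -315.69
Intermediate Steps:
N = -9 (N = -3 - 6 = -9)
T(V) = -3 + V²
r(I, X) = 7/13 (r(I, X) = (6 + 1)/((-3 + (-5)²) - 9) = 7/((-3 + 25) - 9) = 7/(22 - 9) = 7/13)
B(s) = 19/13 (B(s) = 2 - 1*7/13 = 2 - 7/13 = 19/13)
F = 19/13 ≈ 1.4615
j*F = -216*19/13 = -4104/13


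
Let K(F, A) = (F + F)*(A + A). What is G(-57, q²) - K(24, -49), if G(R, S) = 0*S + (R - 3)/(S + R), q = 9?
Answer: 9403/2 ≈ 4701.5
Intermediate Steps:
K(F, A) = 4*A*F (K(F, A) = (2*F)*(2*A) = 4*A*F)
G(R, S) = (-3 + R)/(R + S) (G(R, S) = 0 + (-3 + R)/(R + S) = (-3 + R)/(R + S))
G(-57, q²) - K(24, -49) = (-3 - 57)/(-57 + 9²) - 4*(-49)*24 = -60/(-57 + 81) - 1*(-4704) = -60/24 + 4704 = (1/24)*(-60) + 4704 = -5/2 + 4704 = 9403/2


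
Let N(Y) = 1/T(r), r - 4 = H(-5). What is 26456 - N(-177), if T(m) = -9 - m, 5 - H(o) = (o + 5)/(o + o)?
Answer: 476209/18 ≈ 26456.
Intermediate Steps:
H(o) = 5 - (5 + o)/(2*o) (H(o) = 5 - (o + 5)/(o + o) = 5 - (5 + o)/(2*o))
r = 9 (r = 4 + (½)*(-5 + 9*(-5))/(-5) = 4 + (½)*(-⅕)*(-5 - 45) = 4 + (½)*(-⅕)*(-50) = 4 + 5 = 9)
N(Y) = -1/18 (N(Y) = 1/(-9 - 1*9) = 1/(-9 - 9) = 1/(-18) = -1/18)
26456 - N(-177) = 26456 - 1*(-1/18) = 26456 + 1/18 = 476209/18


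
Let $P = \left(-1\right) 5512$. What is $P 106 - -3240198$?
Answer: $2655926$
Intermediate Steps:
$P = -5512$
$P 106 - -3240198 = \left(-5512\right) 106 - -3240198 = -584272 + 3240198 = 2655926$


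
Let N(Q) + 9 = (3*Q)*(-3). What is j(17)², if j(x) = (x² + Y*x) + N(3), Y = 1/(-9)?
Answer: 5107600/81 ≈ 63057.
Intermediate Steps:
N(Q) = -9 - 9*Q (N(Q) = -9 + (3*Q)*(-3) = -9 - 9*Q)
Y = -⅑ ≈ -0.11111
j(x) = -36 + x² - x/9 (j(x) = (x² - x/9) + (-9 - 9*3) = (x² - x/9) + (-9 - 27) = (x² - x/9) - 36 = -36 + x² - x/9)
j(17)² = (-36 + 17² - ⅑*17)² = (-36 + 289 - 17/9)² = (2260/9)² = 5107600/81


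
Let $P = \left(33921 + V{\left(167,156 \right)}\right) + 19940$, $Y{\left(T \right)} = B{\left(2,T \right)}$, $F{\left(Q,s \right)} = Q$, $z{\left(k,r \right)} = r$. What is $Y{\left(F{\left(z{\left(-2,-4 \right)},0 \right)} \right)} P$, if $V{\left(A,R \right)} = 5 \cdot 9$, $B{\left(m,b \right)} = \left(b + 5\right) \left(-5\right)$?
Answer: $-269530$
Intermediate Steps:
$B{\left(m,b \right)} = -25 - 5 b$ ($B{\left(m,b \right)} = \left(5 + b\right) \left(-5\right) = -25 - 5 b$)
$V{\left(A,R \right)} = 45$
$Y{\left(T \right)} = -25 - 5 T$
$P = 53906$ ($P = \left(33921 + 45\right) + 19940 = 33966 + 19940 = 53906$)
$Y{\left(F{\left(z{\left(-2,-4 \right)},0 \right)} \right)} P = \left(-25 - -20\right) 53906 = \left(-25 + 20\right) 53906 = \left(-5\right) 53906 = -269530$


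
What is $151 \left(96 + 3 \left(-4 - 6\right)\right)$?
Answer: $9966$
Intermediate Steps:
$151 \left(96 + 3 \left(-4 - 6\right)\right) = 151 \left(96 + 3 \left(-10\right)\right) = 151 \left(96 - 30\right) = 151 \cdot 66 = 9966$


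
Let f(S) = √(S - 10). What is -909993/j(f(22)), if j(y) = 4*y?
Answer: -303331*√3/8 ≈ -65673.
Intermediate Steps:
f(S) = √(-10 + S)
-909993/j(f(22)) = -909993*1/(4*√(-10 + 22)) = -909993*√3/24 = -303331*√3/8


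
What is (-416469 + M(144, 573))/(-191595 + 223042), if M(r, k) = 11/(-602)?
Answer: -250714349/18931094 ≈ -13.244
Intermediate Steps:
M(r, k) = -11/602 (M(r, k) = 11*(-1/602) = -11/602)
(-416469 + M(144, 573))/(-191595 + 223042) = (-416469 - 11/602)/(-191595 + 223042) = -250714349/602/31447 = -250714349/602*1/31447 = -250714349/18931094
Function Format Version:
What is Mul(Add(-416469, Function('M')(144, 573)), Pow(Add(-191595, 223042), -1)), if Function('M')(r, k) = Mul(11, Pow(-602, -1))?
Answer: Rational(-250714349, 18931094) ≈ -13.244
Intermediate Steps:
Function('M')(r, k) = Rational(-11, 602) (Function('M')(r, k) = Mul(11, Rational(-1, 602)) = Rational(-11, 602))
Mul(Add(-416469, Function('M')(144, 573)), Pow(Add(-191595, 223042), -1)) = Mul(Add(-416469, Rational(-11, 602)), Pow(Add(-191595, 223042), -1)) = Mul(Rational(-250714349, 602), Pow(31447, -1)) = Mul(Rational(-250714349, 602), Rational(1, 31447)) = Rational(-250714349, 18931094)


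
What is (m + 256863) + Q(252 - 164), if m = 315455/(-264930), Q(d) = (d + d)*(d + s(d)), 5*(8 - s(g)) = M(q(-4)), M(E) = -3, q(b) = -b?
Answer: 72554633023/264930 ≈ 2.7386e+5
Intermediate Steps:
s(g) = 43/5 (s(g) = 8 - 1/5*(-3) = 8 + 3/5 = 43/5)
Q(d) = 2*d*(43/5 + d) (Q(d) = (d + d)*(d + 43/5) = (2*d)*(43/5 + d) = 2*d*(43/5 + d))
m = -63091/52986 (m = 315455*(-1/264930) = -63091/52986 ≈ -1.1907)
(m + 256863) + Q(252 - 164) = (-63091/52986 + 256863) + 2*(252 - 164)*(43 + 5*(252 - 164))/5 = 13610079827/52986 + (2/5)*88*(43 + 5*88) = 13610079827/52986 + (2/5)*88*(43 + 440) = 13610079827/52986 + (2/5)*88*483 = 13610079827/52986 + 85008/5 = 72554633023/264930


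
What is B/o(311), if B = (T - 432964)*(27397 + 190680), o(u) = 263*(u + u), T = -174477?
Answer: -132468910957/163586 ≈ -8.0978e+5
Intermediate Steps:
o(u) = 526*u (o(u) = 263*(2*u) = 526*u)
B = -132468910957 (B = (-174477 - 432964)*(27397 + 190680) = -607441*218077 = -132468910957)
B/o(311) = -132468910957/(526*311) = -132468910957/163586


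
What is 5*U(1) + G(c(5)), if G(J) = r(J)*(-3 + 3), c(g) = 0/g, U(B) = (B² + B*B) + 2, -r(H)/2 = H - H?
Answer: 20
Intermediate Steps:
r(H) = 0 (r(H) = -2*(H - H) = -2*0 = 0)
U(B) = 2 + 2*B² (U(B) = (B² + B²) + 2 = 2*B² + 2 = 2 + 2*B²)
c(g) = 0
G(J) = 0 (G(J) = 0*(-3 + 3) = 0*0 = 0)
5*U(1) + G(c(5)) = 5*(2 + 2*1²) + 0 = 5*(2 + 2*1) + 0 = 5*(2 + 2) + 0 = 5*4 + 0 = 20 + 0 = 20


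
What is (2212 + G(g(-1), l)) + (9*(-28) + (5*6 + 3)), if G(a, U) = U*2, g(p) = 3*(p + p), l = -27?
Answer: 1939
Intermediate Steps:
g(p) = 6*p (g(p) = 3*(2*p) = 6*p)
G(a, U) = 2*U
(2212 + G(g(-1), l)) + (9*(-28) + (5*6 + 3)) = (2212 + 2*(-27)) + (9*(-28) + (5*6 + 3)) = (2212 - 54) + (-252 + (30 + 3)) = 2158 + (-252 + 33) = 2158 - 219 = 1939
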